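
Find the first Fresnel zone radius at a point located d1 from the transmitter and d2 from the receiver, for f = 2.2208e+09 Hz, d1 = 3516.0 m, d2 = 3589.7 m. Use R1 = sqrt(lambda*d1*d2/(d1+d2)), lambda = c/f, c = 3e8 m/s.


lambda = c / f = 3.0000e+08 / 2.2208e+09 = 0.1350865 m
R1 = sqrt(0.1350865 * 3516.0 * 3589.7 / (3516.0 + 3589.7)) = 15.49 m

15.49 m


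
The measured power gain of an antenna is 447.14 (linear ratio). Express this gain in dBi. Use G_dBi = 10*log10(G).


G_dBi = 10 * log10(447.14) = 26.50 dBi

26.50 dBi


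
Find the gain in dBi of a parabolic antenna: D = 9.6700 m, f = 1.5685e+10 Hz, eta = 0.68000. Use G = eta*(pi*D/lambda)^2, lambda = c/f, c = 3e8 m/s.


lambda = c / f = 3.0000e+08 / 1.5685e+10 = 0.01912655 m
G_linear = 0.68000 * (pi * 9.6700 / 0.01912655)^2 = 1.715491e+06
G_dBi = 10 * log10(1.715491e+06) = 62.34 dBi

62.34 dBi


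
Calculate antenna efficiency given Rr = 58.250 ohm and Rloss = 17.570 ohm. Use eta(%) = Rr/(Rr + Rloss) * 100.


eta = 58.250 / (58.250 + 17.570) * 100 = 76.83%

76.83%


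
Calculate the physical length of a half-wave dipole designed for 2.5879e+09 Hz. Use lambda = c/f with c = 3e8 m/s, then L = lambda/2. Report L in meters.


lambda = c / f = 3.0000e+08 / 2.5879e+09 = 0.1159241 m
L = lambda / 2 = 0.1159241 / 2 = 0.05796 m

0.05796 m


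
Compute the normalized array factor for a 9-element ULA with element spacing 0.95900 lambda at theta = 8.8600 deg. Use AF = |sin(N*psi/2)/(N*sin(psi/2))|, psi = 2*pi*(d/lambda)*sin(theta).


psi = 2*pi*0.95900*sin(8.8600 deg) = 0.9280628 rad
AF = |sin(9*0.9280628/2) / (9*sin(0.9280628/2))| = 0.2134

0.2134


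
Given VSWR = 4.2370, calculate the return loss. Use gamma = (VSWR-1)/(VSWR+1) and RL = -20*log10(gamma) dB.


gamma = (4.2370 - 1) / (4.2370 + 1) = 0.6181020
RL = -20 * log10(0.6181020) = 4.179 dB

4.179 dB


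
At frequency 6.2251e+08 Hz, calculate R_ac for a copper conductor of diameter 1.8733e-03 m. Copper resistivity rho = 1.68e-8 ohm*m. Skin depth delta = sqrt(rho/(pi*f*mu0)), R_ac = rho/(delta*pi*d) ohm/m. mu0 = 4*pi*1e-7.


delta = sqrt(1.68e-8 / (pi * 6.2251e+08 * 4*pi*1e-7)) = 2.614578e-06 m
R_ac = 1.68e-8 / (2.614578e-06 * pi * 1.8733e-03) = 1.092 ohm/m

1.092 ohm/m


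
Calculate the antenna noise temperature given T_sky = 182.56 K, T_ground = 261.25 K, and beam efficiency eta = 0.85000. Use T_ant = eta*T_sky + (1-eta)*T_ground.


T_ant = 0.85000 * 182.56 + (1 - 0.85000) * 261.25 = 194.4 K

194.4 K


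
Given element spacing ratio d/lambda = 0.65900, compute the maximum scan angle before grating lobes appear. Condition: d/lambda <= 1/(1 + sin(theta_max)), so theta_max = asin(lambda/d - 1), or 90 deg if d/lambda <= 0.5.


lambda/d - 1 = 1/0.65900 - 1 = 0.5174507
theta_max = asin(0.5174507) = 31.16 deg

31.16 deg


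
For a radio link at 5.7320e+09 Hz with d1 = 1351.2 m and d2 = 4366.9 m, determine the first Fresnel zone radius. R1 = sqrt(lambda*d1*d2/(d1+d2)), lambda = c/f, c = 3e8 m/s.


lambda = c / f = 3.0000e+08 / 5.7320e+09 = 0.05233775 m
R1 = sqrt(0.05233775 * 1351.2 * 4366.9 / (1351.2 + 4366.9)) = 7.349 m

7.349 m


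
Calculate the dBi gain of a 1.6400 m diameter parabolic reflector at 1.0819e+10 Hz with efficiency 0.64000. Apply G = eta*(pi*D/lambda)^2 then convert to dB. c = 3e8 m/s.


lambda = c / f = 3.0000e+08 / 1.0819e+10 = 0.02772900 m
G_linear = 0.64000 * (pi * 1.6400 / 0.02772900)^2 = 22095.25
G_dBi = 10 * log10(22095.25) = 43.44 dBi

43.44 dBi


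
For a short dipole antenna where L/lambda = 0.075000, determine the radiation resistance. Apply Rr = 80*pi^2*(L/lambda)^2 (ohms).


Rr = 80 * pi^2 * (0.075000)^2 = 80 * 9.869604 * 5.625000e-03 = 4.441 ohm

4.441 ohm


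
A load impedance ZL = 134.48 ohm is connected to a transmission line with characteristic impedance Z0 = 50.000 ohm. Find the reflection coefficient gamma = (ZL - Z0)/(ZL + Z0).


gamma = (134.48 - 50.000) / (134.48 + 50.000) = 0.4579

0.4579


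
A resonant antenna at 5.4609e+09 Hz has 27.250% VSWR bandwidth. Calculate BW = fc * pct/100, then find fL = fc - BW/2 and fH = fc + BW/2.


BW = 5.4609e+09 * 27.250/100 = 1.488095e+09 Hz
fL = 5.4609e+09 - 1.488095e+09/2 = 4.717e+09 Hz
fH = 5.4609e+09 + 1.488095e+09/2 = 6.205e+09 Hz

BW=1.488e+09 Hz, fL=4.717e+09 Hz, fH=6.205e+09 Hz


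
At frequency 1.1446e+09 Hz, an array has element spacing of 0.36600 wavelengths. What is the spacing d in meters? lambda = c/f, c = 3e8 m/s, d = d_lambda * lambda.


lambda = c / f = 3.0000e+08 / 1.1446e+09 = 0.2621003 m
d = 0.36600 * 0.2621003 = 0.09593 m

0.09593 m


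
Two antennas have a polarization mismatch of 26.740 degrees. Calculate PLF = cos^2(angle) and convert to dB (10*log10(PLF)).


PLF_linear = cos^2(26.740 deg) = 0.7975517
PLF_dB = 10 * log10(0.7975517) = -0.9824 dB

-0.9824 dB


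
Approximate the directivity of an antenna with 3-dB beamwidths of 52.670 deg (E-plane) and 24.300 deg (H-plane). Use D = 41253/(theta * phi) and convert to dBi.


D_linear = 41253 / (52.670 * 24.300) = 32.23190
D_dBi = 10 * log10(32.23190) = 15.08 dBi

15.08 dBi


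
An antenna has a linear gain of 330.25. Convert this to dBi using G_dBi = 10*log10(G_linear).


G_dBi = 10 * log10(330.25) = 25.19 dBi

25.19 dBi


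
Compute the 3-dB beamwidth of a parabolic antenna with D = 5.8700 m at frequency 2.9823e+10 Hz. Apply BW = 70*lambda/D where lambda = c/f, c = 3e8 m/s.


lambda = c / f = 3.0000e+08 / 2.9823e+10 = 0.01005935 m
BW = 70 * 0.01005935 / 5.8700 = 0.1200 deg

0.1200 deg


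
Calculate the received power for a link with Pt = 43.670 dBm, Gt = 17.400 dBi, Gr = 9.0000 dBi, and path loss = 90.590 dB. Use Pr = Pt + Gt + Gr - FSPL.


Pr = 43.670 + 17.400 + 9.0000 - 90.590 = -20.52 dBm

-20.52 dBm


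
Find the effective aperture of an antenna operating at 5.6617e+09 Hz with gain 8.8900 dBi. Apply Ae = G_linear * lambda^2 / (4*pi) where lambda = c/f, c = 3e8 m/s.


lambda = c / f = 3.0000e+08 / 5.6617e+09 = 0.05298762 m
G_linear = 10^(8.8900/10) = 7.744618
Ae = G_linear * lambda^2 / (4*pi) = 7.744618 * 0.05298762^2 / (4*pi) = 1.730e-03 m^2

1.730e-03 m^2


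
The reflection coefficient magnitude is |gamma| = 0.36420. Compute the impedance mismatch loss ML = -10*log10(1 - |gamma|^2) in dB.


ML = -10 * log10(1 - 0.36420^2) = -10 * log10(0.86735836) = 0.6180 dB

0.6180 dB


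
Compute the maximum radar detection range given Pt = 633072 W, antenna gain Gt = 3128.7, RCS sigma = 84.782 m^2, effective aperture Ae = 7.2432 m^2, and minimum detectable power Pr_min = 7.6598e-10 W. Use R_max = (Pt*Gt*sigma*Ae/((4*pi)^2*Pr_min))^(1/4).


R^4 = 633072*3128.7*84.782*7.2432 / ((4*pi)^2 * 7.6598e-10) = 1.005574e+19
R_max = 1.005574e+19^0.25 = 56312 m

56312 m


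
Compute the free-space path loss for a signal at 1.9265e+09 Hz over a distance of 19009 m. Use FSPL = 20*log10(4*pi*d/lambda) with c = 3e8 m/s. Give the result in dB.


lambda = c / f = 3.0000e+08 / 1.9265e+09 = 0.1557228 m
FSPL = 20 * log10(4*pi*19009/0.1557228) = 123.7 dB

123.7 dB


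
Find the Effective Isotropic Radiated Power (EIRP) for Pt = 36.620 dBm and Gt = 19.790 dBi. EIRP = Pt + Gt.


EIRP = Pt + Gt = 36.620 + 19.790 = 56.41 dBm

56.41 dBm


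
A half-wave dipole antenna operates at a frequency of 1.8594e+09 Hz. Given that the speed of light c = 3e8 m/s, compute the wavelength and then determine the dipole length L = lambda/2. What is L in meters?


lambda = c / f = 3.0000e+08 / 1.8594e+09 = 0.1613424 m
L = lambda / 2 = 0.1613424 / 2 = 0.08067 m

0.08067 m


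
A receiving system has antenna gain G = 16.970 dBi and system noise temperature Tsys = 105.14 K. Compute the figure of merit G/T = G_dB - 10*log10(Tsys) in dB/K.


G/T = 16.970 - 10*log10(105.14) = 16.970 - 20.21768 = -3.248 dB/K

-3.248 dB/K


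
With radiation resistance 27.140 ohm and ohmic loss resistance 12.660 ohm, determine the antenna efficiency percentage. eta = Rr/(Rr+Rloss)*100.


eta = 27.140 / (27.140 + 12.660) * 100 = 68.19%

68.19%


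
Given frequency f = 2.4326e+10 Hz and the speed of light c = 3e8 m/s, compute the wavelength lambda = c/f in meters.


lambda = c / f = 3.0000e+08 / 2.4326e+10 = 0.01233 m

0.01233 m


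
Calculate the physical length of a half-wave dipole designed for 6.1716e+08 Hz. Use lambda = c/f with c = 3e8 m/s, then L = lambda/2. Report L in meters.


lambda = c / f = 3.0000e+08 / 6.1716e+08 = 0.4860976 m
L = lambda / 2 = 0.4860976 / 2 = 0.2430 m

0.2430 m


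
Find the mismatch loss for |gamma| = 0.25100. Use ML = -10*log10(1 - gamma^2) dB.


ML = -10 * log10(1 - 0.25100^2) = -10 * log10(0.936999) = 0.2826 dB

0.2826 dB


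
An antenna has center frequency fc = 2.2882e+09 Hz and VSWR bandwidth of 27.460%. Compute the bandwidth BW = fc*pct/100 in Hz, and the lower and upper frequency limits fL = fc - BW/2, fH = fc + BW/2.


BW = 2.2882e+09 * 27.460/100 = 6.283397e+08 Hz
fL = 2.2882e+09 - 6.283397e+08/2 = 1.974e+09 Hz
fH = 2.2882e+09 + 6.283397e+08/2 = 2.602e+09 Hz

BW=6.283e+08 Hz, fL=1.974e+09 Hz, fH=2.602e+09 Hz


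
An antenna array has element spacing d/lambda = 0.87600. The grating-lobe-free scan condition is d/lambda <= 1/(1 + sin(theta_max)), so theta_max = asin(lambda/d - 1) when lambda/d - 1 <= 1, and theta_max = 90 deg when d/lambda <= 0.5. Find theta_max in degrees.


lambda/d - 1 = 1/0.87600 - 1 = 0.1415525
theta_max = asin(0.1415525) = 8.138 deg

8.138 deg


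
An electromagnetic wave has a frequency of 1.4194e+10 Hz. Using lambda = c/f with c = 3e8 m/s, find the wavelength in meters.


lambda = c / f = 3.0000e+08 / 1.4194e+10 = 0.02114 m

0.02114 m


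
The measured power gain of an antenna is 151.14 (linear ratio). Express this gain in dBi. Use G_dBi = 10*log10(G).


G_dBi = 10 * log10(151.14) = 21.79 dBi

21.79 dBi


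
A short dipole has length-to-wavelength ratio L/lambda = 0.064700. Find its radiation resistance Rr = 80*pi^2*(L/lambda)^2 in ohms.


Rr = 80 * pi^2 * (0.064700)^2 = 80 * 9.869604 * 4.186090e-03 = 3.305 ohm

3.305 ohm


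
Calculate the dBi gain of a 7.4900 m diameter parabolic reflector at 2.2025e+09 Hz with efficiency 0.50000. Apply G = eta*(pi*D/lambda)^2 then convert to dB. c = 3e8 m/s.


lambda = c / f = 3.0000e+08 / 2.2025e+09 = 0.1362089 m
G_linear = 0.50000 * (pi * 7.4900 / 0.1362089)^2 = 14921.84
G_dBi = 10 * log10(14921.84) = 41.74 dBi

41.74 dBi


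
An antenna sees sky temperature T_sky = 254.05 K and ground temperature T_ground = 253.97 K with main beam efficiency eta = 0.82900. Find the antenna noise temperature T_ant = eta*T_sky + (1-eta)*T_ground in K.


T_ant = 0.82900 * 254.05 + (1 - 0.82900) * 253.97 = 254.0 K

254.0 K


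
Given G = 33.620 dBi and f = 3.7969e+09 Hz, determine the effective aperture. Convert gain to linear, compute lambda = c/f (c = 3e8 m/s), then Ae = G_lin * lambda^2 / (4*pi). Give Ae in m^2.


lambda = c / f = 3.0000e+08 / 3.7969e+09 = 0.07901183 m
G_linear = 10^(33.620/10) = 2301.442
Ae = G_linear * lambda^2 / (4*pi) = 2301.442 * 0.07901183^2 / (4*pi) = 1.143 m^2

1.143 m^2


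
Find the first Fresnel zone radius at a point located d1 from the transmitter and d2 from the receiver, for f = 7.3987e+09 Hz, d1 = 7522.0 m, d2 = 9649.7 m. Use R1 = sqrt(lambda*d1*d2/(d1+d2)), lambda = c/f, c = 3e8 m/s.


lambda = c / f = 3.0000e+08 / 7.3987e+09 = 0.04054766 m
R1 = sqrt(0.04054766 * 7522.0 * 9649.7 / (7522.0 + 9649.7)) = 13.09 m

13.09 m


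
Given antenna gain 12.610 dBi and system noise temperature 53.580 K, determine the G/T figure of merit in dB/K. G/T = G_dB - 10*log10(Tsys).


G/T = 12.610 - 10*log10(53.580) = 12.610 - 17.29003 = -4.680 dB/K

-4.680 dB/K


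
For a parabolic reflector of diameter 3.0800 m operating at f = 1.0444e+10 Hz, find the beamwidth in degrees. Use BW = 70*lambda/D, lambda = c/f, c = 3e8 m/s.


lambda = c / f = 3.0000e+08 / 1.0444e+10 = 0.02872463 m
BW = 70 * 0.02872463 / 3.0800 = 0.6528 deg

0.6528 deg


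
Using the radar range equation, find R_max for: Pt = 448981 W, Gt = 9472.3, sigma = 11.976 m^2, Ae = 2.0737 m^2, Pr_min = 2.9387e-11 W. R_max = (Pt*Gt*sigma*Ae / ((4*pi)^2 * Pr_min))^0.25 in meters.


R^4 = 448981*9472.3*11.976*2.0737 / ((4*pi)^2 * 2.9387e-11) = 2.275968e+19
R_max = 2.275968e+19^0.25 = 69070 m

69070 m


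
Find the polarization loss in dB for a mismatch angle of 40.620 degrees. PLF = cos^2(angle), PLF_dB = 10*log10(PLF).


PLF_linear = cos^2(40.620 deg) = 0.5761479
PLF_dB = 10 * log10(0.5761479) = -2.395 dB

-2.395 dB


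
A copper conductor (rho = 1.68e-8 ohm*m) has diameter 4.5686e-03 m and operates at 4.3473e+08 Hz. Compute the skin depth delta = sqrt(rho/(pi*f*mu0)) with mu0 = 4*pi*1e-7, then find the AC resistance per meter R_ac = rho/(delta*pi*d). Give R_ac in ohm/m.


delta = sqrt(1.68e-8 / (pi * 4.3473e+08 * 4*pi*1e-7)) = 3.128708e-06 m
R_ac = 1.68e-8 / (3.128708e-06 * pi * 4.5686e-03) = 0.3741 ohm/m

0.3741 ohm/m


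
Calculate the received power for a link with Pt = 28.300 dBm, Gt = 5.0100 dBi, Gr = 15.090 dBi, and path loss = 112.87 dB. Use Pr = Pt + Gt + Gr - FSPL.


Pr = 28.300 + 5.0100 + 15.090 - 112.87 = -64.47 dBm

-64.47 dBm


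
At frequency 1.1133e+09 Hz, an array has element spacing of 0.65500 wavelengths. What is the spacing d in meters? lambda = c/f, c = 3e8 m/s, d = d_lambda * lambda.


lambda = c / f = 3.0000e+08 / 1.1133e+09 = 0.2694691 m
d = 0.65500 * 0.2694691 = 0.1765 m

0.1765 m


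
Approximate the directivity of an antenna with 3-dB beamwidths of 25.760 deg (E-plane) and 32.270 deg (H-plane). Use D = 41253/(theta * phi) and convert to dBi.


D_linear = 41253 / (25.760 * 32.270) = 49.62616
D_dBi = 10 * log10(49.62616) = 16.96 dBi

16.96 dBi


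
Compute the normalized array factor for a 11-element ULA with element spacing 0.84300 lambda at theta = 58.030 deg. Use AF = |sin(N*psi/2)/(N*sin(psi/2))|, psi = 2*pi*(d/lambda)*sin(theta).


psi = 2*pi*0.84300*sin(58.030 deg) = 4.493347 rad
AF = |sin(11*4.493347/2) / (11*sin(4.493347/2))| = 0.04744

0.04744


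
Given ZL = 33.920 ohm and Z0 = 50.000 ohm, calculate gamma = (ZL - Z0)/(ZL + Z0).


gamma = (33.920 - 50.000) / (33.920 + 50.000) = -0.1916

-0.1916


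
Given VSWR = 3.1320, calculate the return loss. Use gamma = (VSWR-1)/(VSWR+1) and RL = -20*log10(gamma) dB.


gamma = (3.1320 - 1) / (3.1320 + 1) = 0.5159729
RL = -20 * log10(0.5159729) = 5.747 dB

5.747 dB


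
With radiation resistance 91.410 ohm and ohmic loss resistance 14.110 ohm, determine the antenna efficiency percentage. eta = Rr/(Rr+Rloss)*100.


eta = 91.410 / (91.410 + 14.110) * 100 = 86.63%

86.63%


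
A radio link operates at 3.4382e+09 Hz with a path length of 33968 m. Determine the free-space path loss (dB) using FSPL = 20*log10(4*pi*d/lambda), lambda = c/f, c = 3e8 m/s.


lambda = c / f = 3.0000e+08 / 3.4382e+09 = 0.08725496 m
FSPL = 20 * log10(4*pi*33968/0.08725496) = 133.8 dB

133.8 dB


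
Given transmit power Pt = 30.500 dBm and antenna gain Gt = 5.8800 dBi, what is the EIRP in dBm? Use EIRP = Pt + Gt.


EIRP = Pt + Gt = 30.500 + 5.8800 = 36.38 dBm

36.38 dBm


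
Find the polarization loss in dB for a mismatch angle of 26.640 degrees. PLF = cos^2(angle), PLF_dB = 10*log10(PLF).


PLF_linear = cos^2(26.640 deg) = 0.7989525
PLF_dB = 10 * log10(0.7989525) = -0.9748 dB

-0.9748 dB


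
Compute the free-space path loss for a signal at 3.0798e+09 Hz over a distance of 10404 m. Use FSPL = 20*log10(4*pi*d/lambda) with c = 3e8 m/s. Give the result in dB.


lambda = c / f = 3.0000e+08 / 3.0798e+09 = 0.09740892 m
FSPL = 20 * log10(4*pi*10404/0.09740892) = 122.6 dB

122.6 dB


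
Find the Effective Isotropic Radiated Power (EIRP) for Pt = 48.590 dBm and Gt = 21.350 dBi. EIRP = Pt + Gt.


EIRP = Pt + Gt = 48.590 + 21.350 = 69.94 dBm

69.94 dBm


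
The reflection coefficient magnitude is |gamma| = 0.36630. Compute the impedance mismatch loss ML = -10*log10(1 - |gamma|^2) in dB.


ML = -10 * log10(1 - 0.36630^2) = -10 * log10(0.86582431) = 0.6257 dB

0.6257 dB


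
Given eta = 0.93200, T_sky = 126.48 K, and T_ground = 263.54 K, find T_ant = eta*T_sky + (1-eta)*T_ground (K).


T_ant = 0.93200 * 126.48 + (1 - 0.93200) * 263.54 = 135.8 K

135.8 K


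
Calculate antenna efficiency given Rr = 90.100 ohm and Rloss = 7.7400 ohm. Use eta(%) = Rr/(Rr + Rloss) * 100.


eta = 90.100 / (90.100 + 7.7400) * 100 = 92.09%

92.09%


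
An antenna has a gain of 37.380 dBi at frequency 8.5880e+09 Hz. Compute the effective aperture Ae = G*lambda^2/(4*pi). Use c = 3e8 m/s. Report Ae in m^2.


lambda = c / f = 3.0000e+08 / 8.5880e+09 = 0.03493246 m
G_linear = 10^(37.380/10) = 5470.160
Ae = G_linear * lambda^2 / (4*pi) = 5470.160 * 0.03493246^2 / (4*pi) = 0.5312 m^2

0.5312 m^2


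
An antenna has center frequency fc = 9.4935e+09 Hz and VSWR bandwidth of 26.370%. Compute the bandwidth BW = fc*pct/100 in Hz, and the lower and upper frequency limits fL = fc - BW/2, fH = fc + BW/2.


BW = 9.4935e+09 * 26.370/100 = 2.503436e+09 Hz
fL = 9.4935e+09 - 2.503436e+09/2 = 8.242e+09 Hz
fH = 9.4935e+09 + 2.503436e+09/2 = 1.075e+10 Hz

BW=2.503e+09 Hz, fL=8.242e+09 Hz, fH=1.075e+10 Hz


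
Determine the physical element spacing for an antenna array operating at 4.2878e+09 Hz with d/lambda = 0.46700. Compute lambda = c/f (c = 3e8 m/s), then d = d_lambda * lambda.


lambda = c / f = 3.0000e+08 / 4.2878e+09 = 0.06996595 m
d = 0.46700 * 0.06996595 = 0.03267 m

0.03267 m


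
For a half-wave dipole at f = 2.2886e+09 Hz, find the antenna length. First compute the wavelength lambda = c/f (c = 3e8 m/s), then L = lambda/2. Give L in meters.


lambda = c / f = 3.0000e+08 / 2.2886e+09 = 0.1310845 m
L = lambda / 2 = 0.1310845 / 2 = 0.06554 m

0.06554 m


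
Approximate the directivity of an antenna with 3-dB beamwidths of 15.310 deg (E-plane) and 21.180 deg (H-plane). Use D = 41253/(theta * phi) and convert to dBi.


D_linear = 41253 / (15.310 * 21.180) = 127.2197
D_dBi = 10 * log10(127.2197) = 21.05 dBi

21.05 dBi


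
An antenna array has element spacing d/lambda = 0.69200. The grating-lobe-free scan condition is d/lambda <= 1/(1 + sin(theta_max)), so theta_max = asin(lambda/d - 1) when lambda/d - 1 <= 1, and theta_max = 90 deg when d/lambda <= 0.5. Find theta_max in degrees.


lambda/d - 1 = 1/0.69200 - 1 = 0.4450867
theta_max = asin(0.4450867) = 26.43 deg

26.43 deg


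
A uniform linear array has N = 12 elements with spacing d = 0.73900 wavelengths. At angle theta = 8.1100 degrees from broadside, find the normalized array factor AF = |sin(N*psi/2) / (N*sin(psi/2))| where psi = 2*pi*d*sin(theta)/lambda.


psi = 2*pi*0.73900*sin(8.1100 deg) = 0.6550453 rad
AF = |sin(12*0.6550453/2) / (12*sin(0.6550453/2))| = 0.1838

0.1838


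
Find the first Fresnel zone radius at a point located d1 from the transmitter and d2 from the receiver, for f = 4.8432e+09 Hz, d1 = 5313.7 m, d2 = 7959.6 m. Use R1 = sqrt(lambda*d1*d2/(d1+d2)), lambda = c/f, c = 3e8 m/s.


lambda = c / f = 3.0000e+08 / 4.8432e+09 = 0.06194252 m
R1 = sqrt(0.06194252 * 5313.7 * 7959.6 / (5313.7 + 7959.6)) = 14.05 m

14.05 m


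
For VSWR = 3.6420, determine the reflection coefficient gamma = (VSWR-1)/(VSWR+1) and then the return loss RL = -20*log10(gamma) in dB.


gamma = (3.6420 - 1) / (3.6420 + 1) = 0.5691512
RL = -20 * log10(0.5691512) = 4.895 dB

4.895 dB


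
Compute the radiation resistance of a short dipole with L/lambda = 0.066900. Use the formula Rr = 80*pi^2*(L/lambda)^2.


Rr = 80 * pi^2 * (0.066900)^2 = 80 * 9.869604 * 4.475610e-03 = 3.534 ohm

3.534 ohm


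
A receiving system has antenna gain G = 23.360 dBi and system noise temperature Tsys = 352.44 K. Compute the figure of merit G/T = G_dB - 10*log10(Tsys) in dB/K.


G/T = 23.360 - 10*log10(352.44) = 23.360 - 25.47085 = -2.111 dB/K

-2.111 dB/K


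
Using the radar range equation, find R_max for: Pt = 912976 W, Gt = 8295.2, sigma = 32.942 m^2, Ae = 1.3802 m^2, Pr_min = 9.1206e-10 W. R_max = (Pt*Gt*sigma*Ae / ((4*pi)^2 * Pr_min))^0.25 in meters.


R^4 = 912976*8295.2*32.942*1.3802 / ((4*pi)^2 * 9.1206e-10) = 2.390755e+18
R_max = 2.390755e+18^0.25 = 39322 m

39322 m


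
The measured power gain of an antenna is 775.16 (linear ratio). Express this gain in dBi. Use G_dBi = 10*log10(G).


G_dBi = 10 * log10(775.16) = 28.89 dBi

28.89 dBi


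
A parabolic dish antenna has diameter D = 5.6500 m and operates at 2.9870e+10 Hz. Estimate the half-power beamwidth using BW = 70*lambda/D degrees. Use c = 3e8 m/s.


lambda = c / f = 3.0000e+08 / 2.9870e+10 = 0.01004352 m
BW = 70 * 0.01004352 / 5.6500 = 0.1244 deg

0.1244 deg


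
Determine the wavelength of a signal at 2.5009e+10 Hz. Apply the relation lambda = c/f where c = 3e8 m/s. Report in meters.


lambda = c / f = 3.0000e+08 / 2.5009e+10 = 0.01200 m

0.01200 m


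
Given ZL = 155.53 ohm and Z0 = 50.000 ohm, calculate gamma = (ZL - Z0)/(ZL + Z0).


gamma = (155.53 - 50.000) / (155.53 + 50.000) = 0.5135

0.5135


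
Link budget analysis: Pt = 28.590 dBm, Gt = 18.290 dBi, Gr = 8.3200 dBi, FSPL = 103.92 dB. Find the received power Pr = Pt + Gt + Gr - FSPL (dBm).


Pr = 28.590 + 18.290 + 8.3200 - 103.92 = -48.72 dBm

-48.72 dBm


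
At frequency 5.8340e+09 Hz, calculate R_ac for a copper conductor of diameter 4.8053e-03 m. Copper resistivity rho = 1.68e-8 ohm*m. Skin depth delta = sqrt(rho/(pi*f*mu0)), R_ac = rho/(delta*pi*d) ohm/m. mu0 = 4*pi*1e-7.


delta = sqrt(1.68e-8 / (pi * 5.8340e+09 * 4*pi*1e-7)) = 8.540662e-07 m
R_ac = 1.68e-8 / (8.540662e-07 * pi * 4.8053e-03) = 1.303 ohm/m

1.303 ohm/m


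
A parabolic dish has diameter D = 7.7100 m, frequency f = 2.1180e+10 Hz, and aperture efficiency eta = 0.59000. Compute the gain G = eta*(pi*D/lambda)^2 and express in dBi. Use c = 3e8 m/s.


lambda = c / f = 3.0000e+08 / 2.1180e+10 = 0.01416431 m
G_linear = 0.59000 * (pi * 7.7100 / 0.01416431)^2 = 1.725320e+06
G_dBi = 10 * log10(1.725320e+06) = 62.37 dBi

62.37 dBi


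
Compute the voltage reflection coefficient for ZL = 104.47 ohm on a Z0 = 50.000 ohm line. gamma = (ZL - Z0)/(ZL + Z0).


gamma = (104.47 - 50.000) / (104.47 + 50.000) = 0.3526

0.3526


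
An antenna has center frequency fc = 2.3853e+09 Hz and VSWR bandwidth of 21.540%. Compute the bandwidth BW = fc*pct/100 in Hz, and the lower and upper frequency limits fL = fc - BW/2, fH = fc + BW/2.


BW = 2.3853e+09 * 21.540/100 = 5.137936e+08 Hz
fL = 2.3853e+09 - 5.137936e+08/2 = 2.128e+09 Hz
fH = 2.3853e+09 + 5.137936e+08/2 = 2.642e+09 Hz

BW=5.138e+08 Hz, fL=2.128e+09 Hz, fH=2.642e+09 Hz


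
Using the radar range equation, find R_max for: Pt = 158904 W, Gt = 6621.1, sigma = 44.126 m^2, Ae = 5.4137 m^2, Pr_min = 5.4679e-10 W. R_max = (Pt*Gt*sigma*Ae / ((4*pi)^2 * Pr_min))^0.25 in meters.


R^4 = 158904*6621.1*44.126*5.4137 / ((4*pi)^2 * 5.4679e-10) = 2.910807e+18
R_max = 2.910807e+18^0.25 = 41305 m

41305 m


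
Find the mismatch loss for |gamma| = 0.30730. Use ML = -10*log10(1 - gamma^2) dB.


ML = -10 * log10(1 - 0.30730^2) = -10 * log10(0.90556671) = 0.4308 dB

0.4308 dB


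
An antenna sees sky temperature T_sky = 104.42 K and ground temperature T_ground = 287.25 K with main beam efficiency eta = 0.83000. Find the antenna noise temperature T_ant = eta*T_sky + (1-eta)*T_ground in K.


T_ant = 0.83000 * 104.42 + (1 - 0.83000) * 287.25 = 135.5 K

135.5 K


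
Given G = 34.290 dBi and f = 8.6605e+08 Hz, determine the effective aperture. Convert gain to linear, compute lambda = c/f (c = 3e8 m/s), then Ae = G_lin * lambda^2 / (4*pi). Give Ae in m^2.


lambda = c / f = 3.0000e+08 / 8.6605e+08 = 0.3464003 m
G_linear = 10^(34.290/10) = 2685.344
Ae = G_linear * lambda^2 / (4*pi) = 2685.344 * 0.3464003^2 / (4*pi) = 25.64 m^2

25.64 m^2


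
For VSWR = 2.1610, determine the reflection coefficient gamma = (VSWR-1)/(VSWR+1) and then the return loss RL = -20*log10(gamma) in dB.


gamma = (2.1610 - 1) / (2.1610 + 1) = 0.3672888
RL = -20 * log10(0.3672888) = 8.700 dB

8.700 dB


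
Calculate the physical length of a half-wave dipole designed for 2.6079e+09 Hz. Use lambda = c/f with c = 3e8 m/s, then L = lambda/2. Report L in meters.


lambda = c / f = 3.0000e+08 / 2.6079e+09 = 0.1150351 m
L = lambda / 2 = 0.1150351 / 2 = 0.05752 m

0.05752 m


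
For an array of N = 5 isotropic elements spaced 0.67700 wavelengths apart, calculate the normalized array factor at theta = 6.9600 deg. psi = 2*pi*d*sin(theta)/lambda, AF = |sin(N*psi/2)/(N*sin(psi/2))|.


psi = 2*pi*0.67700*sin(6.9600 deg) = 0.5154500 rad
AF = |sin(5*0.5154500/2) / (5*sin(0.5154500/2))| = 0.7536

0.7536


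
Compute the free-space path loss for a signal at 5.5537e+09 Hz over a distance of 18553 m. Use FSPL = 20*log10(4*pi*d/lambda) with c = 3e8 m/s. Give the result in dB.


lambda = c / f = 3.0000e+08 / 5.5537e+09 = 0.05401804 m
FSPL = 20 * log10(4*pi*18553/0.05401804) = 132.7 dB

132.7 dB


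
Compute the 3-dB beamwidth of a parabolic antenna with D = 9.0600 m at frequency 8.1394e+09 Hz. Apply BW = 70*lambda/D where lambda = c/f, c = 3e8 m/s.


lambda = c / f = 3.0000e+08 / 8.1394e+09 = 0.03685775 m
BW = 70 * 0.03685775 / 9.0600 = 0.2848 deg

0.2848 deg


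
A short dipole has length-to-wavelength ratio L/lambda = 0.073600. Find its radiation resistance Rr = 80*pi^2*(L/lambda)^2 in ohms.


Rr = 80 * pi^2 * (0.073600)^2 = 80 * 9.869604 * 5.416960e-03 = 4.277 ohm

4.277 ohm


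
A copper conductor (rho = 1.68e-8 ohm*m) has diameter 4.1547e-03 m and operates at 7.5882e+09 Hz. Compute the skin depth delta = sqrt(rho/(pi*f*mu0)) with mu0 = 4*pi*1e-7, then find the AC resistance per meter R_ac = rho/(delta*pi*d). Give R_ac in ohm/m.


delta = sqrt(1.68e-8 / (pi * 7.5882e+09 * 4*pi*1e-7)) = 7.488682e-07 m
R_ac = 1.68e-8 / (7.488682e-07 * pi * 4.1547e-03) = 1.719 ohm/m

1.719 ohm/m


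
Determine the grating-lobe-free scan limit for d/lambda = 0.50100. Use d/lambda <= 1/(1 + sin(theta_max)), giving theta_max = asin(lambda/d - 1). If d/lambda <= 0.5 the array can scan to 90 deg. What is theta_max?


lambda/d - 1 = 1/0.50100 - 1 = 0.9960080
theta_max = asin(0.9960080) = 84.88 deg

84.88 deg


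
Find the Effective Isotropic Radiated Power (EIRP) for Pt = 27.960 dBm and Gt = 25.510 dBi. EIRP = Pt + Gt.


EIRP = Pt + Gt = 27.960 + 25.510 = 53.47 dBm

53.47 dBm


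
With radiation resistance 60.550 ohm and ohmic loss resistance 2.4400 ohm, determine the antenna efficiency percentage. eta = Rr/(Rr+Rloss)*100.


eta = 60.550 / (60.550 + 2.4400) * 100 = 96.13%

96.13%


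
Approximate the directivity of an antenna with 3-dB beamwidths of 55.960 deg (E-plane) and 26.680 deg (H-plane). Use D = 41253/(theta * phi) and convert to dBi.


D_linear = 41253 / (55.960 * 26.680) = 27.63071
D_dBi = 10 * log10(27.63071) = 14.41 dBi

14.41 dBi


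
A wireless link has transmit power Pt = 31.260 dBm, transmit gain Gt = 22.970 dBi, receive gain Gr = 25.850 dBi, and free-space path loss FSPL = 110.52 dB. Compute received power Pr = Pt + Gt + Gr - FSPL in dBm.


Pr = 31.260 + 22.970 + 25.850 - 110.52 = -30.44 dBm

-30.44 dBm


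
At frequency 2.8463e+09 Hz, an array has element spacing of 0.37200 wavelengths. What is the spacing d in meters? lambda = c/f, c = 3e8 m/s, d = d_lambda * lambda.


lambda = c / f = 3.0000e+08 / 2.8463e+09 = 0.1054000 m
d = 0.37200 * 0.1054000 = 0.03921 m

0.03921 m


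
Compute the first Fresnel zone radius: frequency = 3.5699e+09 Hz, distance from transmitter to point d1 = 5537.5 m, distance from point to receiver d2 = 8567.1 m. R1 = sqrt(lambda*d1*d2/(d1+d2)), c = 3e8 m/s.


lambda = c / f = 3.0000e+08 / 3.5699e+09 = 0.08403597 m
R1 = sqrt(0.08403597 * 5537.5 * 8567.1 / (5537.5 + 8567.1)) = 16.81 m

16.81 m


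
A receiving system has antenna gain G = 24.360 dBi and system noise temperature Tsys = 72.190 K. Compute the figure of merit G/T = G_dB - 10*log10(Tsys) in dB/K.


G/T = 24.360 - 10*log10(72.190) = 24.360 - 18.58477 = 5.775 dB/K

5.775 dB/K


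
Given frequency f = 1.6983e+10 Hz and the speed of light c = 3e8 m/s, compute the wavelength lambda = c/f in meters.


lambda = c / f = 3.0000e+08 / 1.6983e+10 = 0.01766 m

0.01766 m


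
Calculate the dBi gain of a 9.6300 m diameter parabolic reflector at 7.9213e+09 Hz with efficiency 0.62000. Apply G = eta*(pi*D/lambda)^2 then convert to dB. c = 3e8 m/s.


lambda = c / f = 3.0000e+08 / 7.9213e+09 = 0.03787257 m
G_linear = 0.62000 * (pi * 9.6300 / 0.03787257)^2 = 395634.8
G_dBi = 10 * log10(395634.8) = 55.97 dBi

55.97 dBi


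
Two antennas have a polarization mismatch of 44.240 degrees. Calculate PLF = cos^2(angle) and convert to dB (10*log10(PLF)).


PLF_linear = cos^2(44.240 deg) = 0.5132629
PLF_dB = 10 * log10(0.5132629) = -2.897 dB

-2.897 dB


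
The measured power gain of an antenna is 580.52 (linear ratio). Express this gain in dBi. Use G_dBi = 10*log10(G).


G_dBi = 10 * log10(580.52) = 27.64 dBi

27.64 dBi


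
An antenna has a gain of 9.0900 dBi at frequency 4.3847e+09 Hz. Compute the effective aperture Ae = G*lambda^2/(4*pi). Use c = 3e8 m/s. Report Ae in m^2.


lambda = c / f = 3.0000e+08 / 4.3847e+09 = 0.06841973 m
G_linear = 10^(9.0900/10) = 8.109611
Ae = G_linear * lambda^2 / (4*pi) = 8.109611 * 0.06841973^2 / (4*pi) = 3.021e-03 m^2

3.021e-03 m^2


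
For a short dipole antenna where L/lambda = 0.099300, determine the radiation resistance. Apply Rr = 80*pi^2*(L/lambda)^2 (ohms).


Rr = 80 * pi^2 * (0.099300)^2 = 80 * 9.869604 * 9.860490e-03 = 7.786 ohm

7.786 ohm


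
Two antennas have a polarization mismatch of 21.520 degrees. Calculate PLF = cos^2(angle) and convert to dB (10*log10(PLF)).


PLF_linear = cos^2(21.520 deg) = 0.8654387
PLF_dB = 10 * log10(0.8654387) = -0.6276 dB

-0.6276 dB


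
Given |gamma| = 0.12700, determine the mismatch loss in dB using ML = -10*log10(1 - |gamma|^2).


ML = -10 * log10(1 - 0.12700^2) = -10 * log10(0.983871) = 0.07062 dB

0.07062 dB


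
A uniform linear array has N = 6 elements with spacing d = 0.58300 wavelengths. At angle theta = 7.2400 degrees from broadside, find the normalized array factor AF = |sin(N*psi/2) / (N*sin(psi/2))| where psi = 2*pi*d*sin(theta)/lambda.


psi = 2*pi*0.58300*sin(7.2400 deg) = 0.4616448 rad
AF = |sin(6*0.4616448/2) / (6*sin(0.4616448/2))| = 0.7160

0.7160


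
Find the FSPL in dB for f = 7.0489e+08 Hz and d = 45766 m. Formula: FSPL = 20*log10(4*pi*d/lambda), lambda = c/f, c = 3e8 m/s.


lambda = c / f = 3.0000e+08 / 7.0489e+08 = 0.4255983 m
FSPL = 20 * log10(4*pi*45766/0.4255983) = 122.6 dB

122.6 dB


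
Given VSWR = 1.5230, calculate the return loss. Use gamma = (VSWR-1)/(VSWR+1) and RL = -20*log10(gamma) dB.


gamma = (1.5230 - 1) / (1.5230 + 1) = 0.2072929
RL = -20 * log10(0.2072929) = 13.67 dB

13.67 dB


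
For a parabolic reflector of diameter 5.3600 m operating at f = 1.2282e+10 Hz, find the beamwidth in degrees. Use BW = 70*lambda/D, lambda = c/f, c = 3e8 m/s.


lambda = c / f = 3.0000e+08 / 1.2282e+10 = 0.02442599 m
BW = 70 * 0.02442599 / 5.3600 = 0.3190 deg

0.3190 deg


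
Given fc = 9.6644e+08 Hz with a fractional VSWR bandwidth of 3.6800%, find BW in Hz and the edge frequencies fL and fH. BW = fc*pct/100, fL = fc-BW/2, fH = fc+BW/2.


BW = 9.6644e+08 * 3.6800/100 = 3.556499e+07 Hz
fL = 9.6644e+08 - 3.556499e+07/2 = 9.487e+08 Hz
fH = 9.6644e+08 + 3.556499e+07/2 = 9.842e+08 Hz

BW=3.556e+07 Hz, fL=9.487e+08 Hz, fH=9.842e+08 Hz


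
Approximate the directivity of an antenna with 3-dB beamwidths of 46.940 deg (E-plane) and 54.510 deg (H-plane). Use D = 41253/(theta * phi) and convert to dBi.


D_linear = 41253 / (46.940 * 54.510) = 16.12264
D_dBi = 10 * log10(16.12264) = 12.07 dBi

12.07 dBi


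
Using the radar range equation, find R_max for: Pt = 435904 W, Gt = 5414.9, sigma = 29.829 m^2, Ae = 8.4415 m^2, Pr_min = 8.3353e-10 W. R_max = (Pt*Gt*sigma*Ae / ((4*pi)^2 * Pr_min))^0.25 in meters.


R^4 = 435904*5414.9*29.829*8.4415 / ((4*pi)^2 * 8.3353e-10) = 4.515425e+18
R_max = 4.515425e+18^0.25 = 46097 m

46097 m


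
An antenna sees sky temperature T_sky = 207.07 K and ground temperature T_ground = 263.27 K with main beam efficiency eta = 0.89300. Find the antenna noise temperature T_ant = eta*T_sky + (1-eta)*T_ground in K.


T_ant = 0.89300 * 207.07 + (1 - 0.89300) * 263.27 = 213.1 K

213.1 K


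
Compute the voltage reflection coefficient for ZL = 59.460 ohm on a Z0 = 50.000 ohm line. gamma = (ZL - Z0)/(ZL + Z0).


gamma = (59.460 - 50.000) / (59.460 + 50.000) = 0.08642

0.08642


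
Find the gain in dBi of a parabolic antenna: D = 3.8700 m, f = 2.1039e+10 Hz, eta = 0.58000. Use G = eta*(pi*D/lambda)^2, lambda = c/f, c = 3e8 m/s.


lambda = c / f = 3.0000e+08 / 2.1039e+10 = 0.01425923 m
G_linear = 0.58000 * (pi * 3.8700 / 0.01425923)^2 = 421655.3
G_dBi = 10 * log10(421655.3) = 56.25 dBi

56.25 dBi


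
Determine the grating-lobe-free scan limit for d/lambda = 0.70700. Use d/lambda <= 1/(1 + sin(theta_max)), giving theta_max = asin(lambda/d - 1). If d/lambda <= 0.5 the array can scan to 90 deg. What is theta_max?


lambda/d - 1 = 1/0.70700 - 1 = 0.4144272
theta_max = asin(0.4144272) = 24.48 deg

24.48 deg


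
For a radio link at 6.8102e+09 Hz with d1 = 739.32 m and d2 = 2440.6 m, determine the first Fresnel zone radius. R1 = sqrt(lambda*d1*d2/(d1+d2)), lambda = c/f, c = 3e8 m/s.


lambda = c / f = 3.0000e+08 / 6.8102e+09 = 0.04405157 m
R1 = sqrt(0.04405157 * 739.32 * 2440.6 / (739.32 + 2440.6)) = 5.000 m

5.000 m


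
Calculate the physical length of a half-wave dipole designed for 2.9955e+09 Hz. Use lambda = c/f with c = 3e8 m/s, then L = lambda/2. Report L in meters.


lambda = c / f = 3.0000e+08 / 2.9955e+09 = 0.1001502 m
L = lambda / 2 = 0.1001502 / 2 = 0.05008 m

0.05008 m


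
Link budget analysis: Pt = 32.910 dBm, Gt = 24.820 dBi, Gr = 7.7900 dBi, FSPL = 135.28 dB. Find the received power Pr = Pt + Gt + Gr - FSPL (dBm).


Pr = 32.910 + 24.820 + 7.7900 - 135.28 = -69.76 dBm

-69.76 dBm


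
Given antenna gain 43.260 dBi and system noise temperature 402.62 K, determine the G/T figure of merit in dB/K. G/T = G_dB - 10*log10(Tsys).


G/T = 43.260 - 10*log10(402.62) = 43.260 - 26.04895 = 17.21 dB/K

17.21 dB/K


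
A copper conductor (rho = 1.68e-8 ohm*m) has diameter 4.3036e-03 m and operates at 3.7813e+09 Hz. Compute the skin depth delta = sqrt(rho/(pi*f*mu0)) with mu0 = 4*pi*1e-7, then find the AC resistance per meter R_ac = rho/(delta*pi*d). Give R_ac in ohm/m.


delta = sqrt(1.68e-8 / (pi * 3.7813e+09 * 4*pi*1e-7)) = 1.060851e-06 m
R_ac = 1.68e-8 / (1.060851e-06 * pi * 4.3036e-03) = 1.171 ohm/m

1.171 ohm/m


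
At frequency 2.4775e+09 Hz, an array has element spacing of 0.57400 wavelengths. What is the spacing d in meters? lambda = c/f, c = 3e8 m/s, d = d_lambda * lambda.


lambda = c / f = 3.0000e+08 / 2.4775e+09 = 0.1210898 m
d = 0.57400 * 0.1210898 = 0.06951 m

0.06951 m


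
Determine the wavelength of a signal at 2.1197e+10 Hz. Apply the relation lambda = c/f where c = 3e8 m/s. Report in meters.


lambda = c / f = 3.0000e+08 / 2.1197e+10 = 0.01415 m

0.01415 m


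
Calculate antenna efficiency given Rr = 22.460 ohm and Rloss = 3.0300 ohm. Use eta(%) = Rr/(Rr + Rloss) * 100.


eta = 22.460 / (22.460 + 3.0300) * 100 = 88.11%

88.11%


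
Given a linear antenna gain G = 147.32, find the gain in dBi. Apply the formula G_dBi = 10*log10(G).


G_dBi = 10 * log10(147.32) = 21.68 dBi

21.68 dBi


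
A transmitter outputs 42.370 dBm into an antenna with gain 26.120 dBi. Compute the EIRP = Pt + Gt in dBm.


EIRP = Pt + Gt = 42.370 + 26.120 = 68.49 dBm

68.49 dBm


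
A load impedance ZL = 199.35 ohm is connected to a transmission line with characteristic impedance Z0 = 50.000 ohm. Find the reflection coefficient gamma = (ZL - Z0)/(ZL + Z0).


gamma = (199.35 - 50.000) / (199.35 + 50.000) = 0.5990

0.5990


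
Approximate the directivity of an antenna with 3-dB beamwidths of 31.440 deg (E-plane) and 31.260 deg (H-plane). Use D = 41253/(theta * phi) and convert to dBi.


D_linear = 41253 / (31.440 * 31.260) = 41.97435
D_dBi = 10 * log10(41.97435) = 16.23 dBi

16.23 dBi


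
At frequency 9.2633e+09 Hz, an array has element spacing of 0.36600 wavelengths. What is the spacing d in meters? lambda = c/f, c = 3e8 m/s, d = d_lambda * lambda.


lambda = c / f = 3.0000e+08 / 9.2633e+09 = 0.03238587 m
d = 0.36600 * 0.03238587 = 0.01185 m

0.01185 m


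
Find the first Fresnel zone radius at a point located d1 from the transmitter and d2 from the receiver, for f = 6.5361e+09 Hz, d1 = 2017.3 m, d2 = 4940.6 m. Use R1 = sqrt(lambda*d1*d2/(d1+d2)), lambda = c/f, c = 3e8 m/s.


lambda = c / f = 3.0000e+08 / 6.5361e+09 = 0.04589893 m
R1 = sqrt(0.04589893 * 2017.3 * 4940.6 / (2017.3 + 4940.6)) = 8.108 m

8.108 m


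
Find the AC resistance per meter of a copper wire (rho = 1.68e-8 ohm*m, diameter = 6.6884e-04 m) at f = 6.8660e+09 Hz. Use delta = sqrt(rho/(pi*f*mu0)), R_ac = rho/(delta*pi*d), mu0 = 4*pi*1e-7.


delta = sqrt(1.68e-8 / (pi * 6.8660e+09 * 4*pi*1e-7)) = 7.872685e-07 m
R_ac = 1.68e-8 / (7.872685e-07 * pi * 6.6884e-04) = 10.16 ohm/m

10.16 ohm/m


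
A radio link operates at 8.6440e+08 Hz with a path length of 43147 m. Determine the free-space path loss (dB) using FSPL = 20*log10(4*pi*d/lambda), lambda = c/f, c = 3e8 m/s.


lambda = c / f = 3.0000e+08 / 8.6440e+08 = 0.3470615 m
FSPL = 20 * log10(4*pi*43147/0.3470615) = 123.9 dB

123.9 dB


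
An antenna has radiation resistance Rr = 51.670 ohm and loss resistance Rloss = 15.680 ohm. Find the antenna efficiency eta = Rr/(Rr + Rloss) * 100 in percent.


eta = 51.670 / (51.670 + 15.680) * 100 = 76.72%

76.72%


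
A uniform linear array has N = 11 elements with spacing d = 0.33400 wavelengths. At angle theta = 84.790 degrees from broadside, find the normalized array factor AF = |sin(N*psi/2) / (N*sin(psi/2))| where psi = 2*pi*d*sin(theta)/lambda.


psi = 2*pi*0.33400*sin(84.790 deg) = 2.089914 rad
AF = |sin(11*2.089914/2) / (11*sin(2.089914/2))| = 0.09229

0.09229


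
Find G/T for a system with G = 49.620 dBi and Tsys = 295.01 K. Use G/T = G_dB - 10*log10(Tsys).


G/T = 49.620 - 10*log10(295.01) = 49.620 - 24.69837 = 24.92 dB/K

24.92 dB/K


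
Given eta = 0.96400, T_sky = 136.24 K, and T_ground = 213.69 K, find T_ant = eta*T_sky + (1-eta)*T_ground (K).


T_ant = 0.96400 * 136.24 + (1 - 0.96400) * 213.69 = 139.0 K

139.0 K


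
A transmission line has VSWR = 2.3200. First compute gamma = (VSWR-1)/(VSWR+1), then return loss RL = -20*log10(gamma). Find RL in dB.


gamma = (2.3200 - 1) / (2.3200 + 1) = 0.3975904
RL = -20 * log10(0.3975904) = 8.011 dB

8.011 dB


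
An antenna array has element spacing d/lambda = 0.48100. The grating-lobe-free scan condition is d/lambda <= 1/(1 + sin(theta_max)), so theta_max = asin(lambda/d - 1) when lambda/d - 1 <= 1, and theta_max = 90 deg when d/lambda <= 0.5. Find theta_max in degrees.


lambda/d - 1 = 1/0.48100 - 1 = 1.079002 >= 1
d/lambda <= 0.5, so the array can scan to endfire without grating lobes: theta_max = 90 deg

90 deg


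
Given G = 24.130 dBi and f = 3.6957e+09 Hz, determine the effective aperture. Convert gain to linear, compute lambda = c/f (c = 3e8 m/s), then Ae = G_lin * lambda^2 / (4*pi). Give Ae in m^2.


lambda = c / f = 3.0000e+08 / 3.6957e+09 = 0.08117542 m
G_linear = 10^(24.130/10) = 258.8213
Ae = G_linear * lambda^2 / (4*pi) = 258.8213 * 0.08117542^2 / (4*pi) = 0.1357 m^2

0.1357 m^2


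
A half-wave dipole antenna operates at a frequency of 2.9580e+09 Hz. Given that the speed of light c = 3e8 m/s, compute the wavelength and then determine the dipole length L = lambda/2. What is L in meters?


lambda = c / f = 3.0000e+08 / 2.9580e+09 = 0.1014199 m
L = lambda / 2 = 0.1014199 / 2 = 0.05071 m

0.05071 m


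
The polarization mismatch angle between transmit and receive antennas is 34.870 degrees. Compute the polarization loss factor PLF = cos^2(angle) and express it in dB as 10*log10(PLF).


PLF_linear = cos^2(34.870 deg) = 0.6731404
PLF_dB = 10 * log10(0.6731404) = -1.719 dB

-1.719 dB
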